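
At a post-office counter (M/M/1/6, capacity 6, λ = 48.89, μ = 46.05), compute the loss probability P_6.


ρ = λ/μ = 48.89/46.05 = 1.0617
P_K = (1−ρ)ρ^K/(1−ρ^(K+1)) = (-0.06167·1.431998)/(1 − 1.520312)
= -0.088314/-0.520312 = 0.169733

Final: 0.169733


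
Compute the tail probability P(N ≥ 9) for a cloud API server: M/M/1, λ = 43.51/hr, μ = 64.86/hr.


ρ = 43.51/64.86 = 0.6708
P(N ≥ n) = ρ^n = 0.6708^9 = 0.027511

Final: 0.027511


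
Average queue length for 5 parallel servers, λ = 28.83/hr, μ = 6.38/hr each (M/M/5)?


a = λ/μ = 4.5188; ρ = a/5 = 0.9038
P₀ = 0.004725
Lq = P₀·a^c·ρ / (c!·(1−ρ)²) = 0.004725·1884.16884·0.9038/(120·0.009262)
= 7.23961

Final: 7.23961


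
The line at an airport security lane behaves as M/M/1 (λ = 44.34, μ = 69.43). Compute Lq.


ρ = 44.34/69.43 = 0.6386
Lq = ρ²/(1−ρ) = 0.4078/0.3614 = 1.1286

Final: 1.1286


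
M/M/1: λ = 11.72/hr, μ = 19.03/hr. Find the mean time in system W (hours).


W = 1/(μ−λ) = 1/(19.03 − 11.72) = 1/7.31 = 0.1368 hr

Final: 0.1368 hr


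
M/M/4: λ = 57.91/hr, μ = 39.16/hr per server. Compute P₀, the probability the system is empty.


a = λ/μ = 57.91/39.16 = 1.4788; ρ = a/c = 0.3697
Σ_{k=0}^{3} a^k/k! (terms k=0..3) = 1.00000 + 1.47880 + 1.09343 + 0.53899 = 4.11123
Tail: a^4/(4!(1−ρ)) = 4.78237/(24·0.6303) = 0.31614
P₀ = 1/(4.11123 + 0.31614) = 1/4.42737 = 0.225868

Final: 0.225868


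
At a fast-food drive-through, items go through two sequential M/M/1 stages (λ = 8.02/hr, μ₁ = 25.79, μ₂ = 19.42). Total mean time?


Each node sees arrival rate λ = 8.02/hr (tandem ⇒ throughput preserved).
W₁ = 1/(μ₁−λ) = 1/(25.79−8.02) = 0.05627 hr
W₂ = 1/(μ₂−λ) = 1/(19.42−8.02) = 0.08772 hr
W_total = W₁ + W₂ = 0.05627 + 0.08772 = 0.14399 hr

Final: 0.14399 hr


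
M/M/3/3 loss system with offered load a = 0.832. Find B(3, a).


B(c,a) = (a^c/c!) / Σ_{k=0}^{c} a^k/k!
a^3/3! = 0.095988
Σ terms (k=0..3): 1.00000 + 0.83200 + 0.34611 + 0.09599 = 2.274100
B = 0.095988/2.274100 = 0.042209

Final: 0.042209


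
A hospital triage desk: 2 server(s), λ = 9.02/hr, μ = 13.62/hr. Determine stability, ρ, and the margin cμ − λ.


Total capacity cμ = 2·13.62 = 27.24/hr
ρ = λ/(cμ) = 9.02/27.24 = 0.3311
Stable ⇔ ρ < 1: YES
Spare capacity = cμ − λ = 27.24 − 9.02 = 18.22/hr

Final: ρ = 0.3311; stable; margin = 18.22/hr


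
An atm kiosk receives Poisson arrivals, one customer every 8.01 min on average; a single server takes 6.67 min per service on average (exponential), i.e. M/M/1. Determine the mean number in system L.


λ = 60/8.01 = 7.4906 /hr
μ = 60/6.67 = 8.9955 /hr
ρ = λ/μ = 7.4906/8.9955 = 0.8327
L = ρ/(1−ρ) = 0.8327/0.1673 = 4.9776

Final: 4.9776


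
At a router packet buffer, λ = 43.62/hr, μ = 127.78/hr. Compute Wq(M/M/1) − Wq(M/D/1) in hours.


ρ = 43.62/127.78 = 0.3414
Wq(M/M/1) = ρ/(μ−λ) = 0.3414/84.16 = 0.004056 hr
Wq(M/D/1) = ρ/(2(μ−λ)) = 0.002028 hr
Savings = 0.004056 − 0.002028 = 0.002028 hr

Final: 0.002028 hr


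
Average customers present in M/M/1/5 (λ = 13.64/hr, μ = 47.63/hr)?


ρ = 13.64/47.63 = 0.2864
L = ρ[1 − (K+1)ρ^K + Kρ^(K+1)] / [(1−ρ)(1−ρ^(K+1))]
Numerator: 0.2864·(1 − 6·0.001926 + 5·0.0005516) = 0.283854
Denominator: (0.7136)·(0.999448) = 0.713232
L = 0.283854/0.713232 = 0.3980

Final: 0.3980


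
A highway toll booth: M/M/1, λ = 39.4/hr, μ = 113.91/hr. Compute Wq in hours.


ρ = 39.4/113.91 = 0.3459
Wq = ρ/(μ−λ) = 0.3459/(113.91 − 39.4) = 0.3459/74.51 = 0.004642 hr

Final: 0.004642 hr


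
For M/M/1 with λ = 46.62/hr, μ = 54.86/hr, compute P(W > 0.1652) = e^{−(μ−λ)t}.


W ~ Exponential(μ−λ) for M/M/1.
μ − λ = 54.86 − 46.62 = 8.2400
P(W > t) = e^{−(μ−λ)t} = e^{−1.3612} = 0.256341

Final: 0.256341


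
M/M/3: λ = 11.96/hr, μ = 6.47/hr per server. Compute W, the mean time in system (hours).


a = 1.8485; ρ = 0.6162; P₀ = 0.136988
Lq = P₀·a^c·ρ/(c!(1−ρ)²) = 0.60319
Wq = Lq/λ = 0.60319/11.96 = 0.05043 hr
W = Wq + 1/μ = 0.05043 + 0.15456 = 0.20499 hr

Final: 0.20499 hr


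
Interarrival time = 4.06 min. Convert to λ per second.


λ = 1/(interarrival time) in consistent units.
1 second = 0.0166667 min, so λ = 0.0166667/4.06 = 0.004105 per second

Final: 0.004105 /sec


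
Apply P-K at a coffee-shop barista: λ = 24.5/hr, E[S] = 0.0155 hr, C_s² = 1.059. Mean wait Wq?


ρ = λ·E[S] = 24.5·0.0155 = 0.3797
E[S²] = E[S]²(1+C_s²) = 0.0155²·(1+1.059) = 0.0004947
Wq = λ·E[S²]/(2(1−ρ)) = 24.5·0.0004947/(2·0.6202) = 0.009770 hr

Final: 0.009770 hr


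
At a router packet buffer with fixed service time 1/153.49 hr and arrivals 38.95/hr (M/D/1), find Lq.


ρ = 38.95/153.49 = 0.2538
M/D/1: Lq = ρ²/(2(1−ρ)) = 0.06440/(2·0.7462) = 0.04315

Final: 0.04315


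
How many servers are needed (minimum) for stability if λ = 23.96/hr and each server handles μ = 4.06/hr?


Stability requires cμ > λ ⇔ c > λ/μ.
λ/μ = 23.96/4.06 = 5.9015
Minimum integer c = ⌊5.9015⌋ + 1 = 6
Check: 6·4.06 = 24.36 > 23.96, while 5·4.06 = 20.30 ≤ 23.96

Final: 6 servers


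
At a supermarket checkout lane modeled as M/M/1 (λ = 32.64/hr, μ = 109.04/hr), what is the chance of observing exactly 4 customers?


ρ = 32.64/109.04 = 0.2993
P_n = (1−ρ)·ρ^n = (1 − 0.2993)·0.2993^4 = 0.7007·0.008029 = 0.005626

Final: 0.005626


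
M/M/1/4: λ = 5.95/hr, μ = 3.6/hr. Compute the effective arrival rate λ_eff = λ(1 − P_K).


ρ = 1.6528; P_K = (1−ρ)ρ^4/(1−ρ^5) = 0.429808
λ_eff = λ(1 − P_K) = 5.95·(1 − 0.429808) = 5.95·0.570192 = 3.3926 /hr

Final: 3.3926 /hr


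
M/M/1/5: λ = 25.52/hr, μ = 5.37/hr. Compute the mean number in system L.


ρ = 25.52/5.37 = 4.7523
L = ρ[1 − (K+1)ρ^K + Kρ^(K+1)] / [(1−ρ)(1−ρ^(K+1))]
Numerator: 4.7523·(1 − 6·2423.996128 + 5·11519.624057) = 204612.153168
Denominator: (-3.7523)·(-11518.624057) = 43221.652652
L = 204612.153168/43221.652652 = 4.7340

Final: 4.7340


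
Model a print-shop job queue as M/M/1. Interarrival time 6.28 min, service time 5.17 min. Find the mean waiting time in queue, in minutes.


λ = 60/6.28 = 9.5541 /hr
μ = 60/5.17 = 11.6054 /hr
ρ = λ/μ = 9.5541/11.6054 = 0.8232
Wq = ρ/(μ−λ) = 0.8232/(11.6054−9.5541) = 0.40133 hr
In minutes: 0.40133·60 = 24.080 min

Final: 24.080 min


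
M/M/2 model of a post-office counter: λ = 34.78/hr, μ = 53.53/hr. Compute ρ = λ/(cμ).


ρ = λ/(cμ) = 34.78/(2·53.53) = 34.78/107.06 = 0.3249

Final: 0.3249


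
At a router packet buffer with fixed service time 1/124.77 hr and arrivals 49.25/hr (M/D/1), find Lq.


ρ = 49.25/124.77 = 0.3947
M/D/1: Lq = ρ²/(2(1−ρ)) = 0.1558/(2·0.6053) = 0.12871

Final: 0.12871


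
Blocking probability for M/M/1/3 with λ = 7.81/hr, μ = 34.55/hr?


ρ = λ/μ = 7.81/34.55 = 0.2260
P_K = (1−ρ)ρ^K/(1−ρ^(K+1)) = (0.7740·0.011551)/(1 − 0.002611)
= 0.008940/0.997389 = 0.008963

Final: 0.008963


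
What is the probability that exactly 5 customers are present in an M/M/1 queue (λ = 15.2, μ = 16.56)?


ρ = 15.2/16.56 = 0.9179
P_n = (1−ρ)·ρ^n = (1 − 0.9179)·0.9179^5 = 0.08213·0.651503 = 0.053505

Final: 0.053505


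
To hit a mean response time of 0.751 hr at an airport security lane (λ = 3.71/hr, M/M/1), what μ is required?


W = 1/(μ−λ) ⇒ μ − λ = 1/W = 1/0.751 = 1.3316
μ = λ + 1/W = 3.71 + 1.3316 = 5.0416 per hr

Final: 5.0416 /hr


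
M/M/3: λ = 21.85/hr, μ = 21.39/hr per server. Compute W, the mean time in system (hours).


a = 1.0215; ρ = 0.3405; P₀ = 0.355541
Lq = P₀·a^c·ρ/(c!(1−ρ)²) = 0.04945
Wq = Lq/λ = 0.04945/21.85 = 0.002263 hr
W = Wq + 1/μ = 0.002263 + 0.04675 = 0.04901 hr

Final: 0.04901 hr


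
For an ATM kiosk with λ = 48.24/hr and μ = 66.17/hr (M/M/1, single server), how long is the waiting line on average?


ρ = 48.24/66.17 = 0.7290
Lq = ρ²/(1−ρ) = 0.5315/0.2710 = 1.9614

Final: 1.9614


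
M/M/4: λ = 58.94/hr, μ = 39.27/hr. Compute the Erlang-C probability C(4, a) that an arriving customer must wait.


a = λ/μ = 1.5009; ρ = a/4 = 0.3752
P₀ = 0.220792 (from M/M/c formula)
C(c,a) = [a^c/(c!(1−ρ))]·P₀ = [5.07454/(24·0.6248)]·0.220792
= 0.33842·0.220792 = 0.074721

Final: 0.074721


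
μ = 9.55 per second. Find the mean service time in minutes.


Mean service time = 1/μ = 1/9.55 second = 0.10471 second
In minutes: 0.10471 × 0.0166667 = 0.001745 min

Final: 0.001745 min


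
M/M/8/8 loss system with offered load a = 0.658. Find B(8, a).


B(c,a) = (a^c/c!) / Σ_{k=0}^{c} a^k/k!
a^8/8! = 0.0000008715
Σ terms (k=0..8): 1.00000 + 0.65800 + 0.21648 + 0.04748 + 0.007811 + 0.001028 + 0.0001127 + 0.00001060 + 0.0000008715 = 1.930927
B = 0.0000008715/1.930927 = 0.0000004514

Final: 0.0000004514


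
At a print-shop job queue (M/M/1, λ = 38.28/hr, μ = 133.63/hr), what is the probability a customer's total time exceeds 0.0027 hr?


W ~ Exponential(μ−λ) for M/M/1.
μ − λ = 133.63 − 38.28 = 95.3500
P(W > t) = e^{−(μ−λ)t} = e^{−0.2574} = 0.773024

Final: 0.773024


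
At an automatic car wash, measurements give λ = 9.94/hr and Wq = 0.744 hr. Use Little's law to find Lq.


Lq = λWq = 9.94·0.744 = 7.3954

Final: 7.3954


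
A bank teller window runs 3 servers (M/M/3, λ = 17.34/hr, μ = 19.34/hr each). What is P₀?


a = λ/μ = 17.34/19.34 = 0.8966; ρ = a/c = 0.2989
Σ_{k=0}^{2} a^k/k! (terms k=0..2) = 1.00000 + 0.89659 + 0.40193 = 2.29852
Tail: a^3/(3!(1−ρ)) = 0.72074/(6·0.7011) = 0.17133
P₀ = 1/(2.29852 + 0.17133) = 1/2.46985 = 0.404883

Final: 0.404883


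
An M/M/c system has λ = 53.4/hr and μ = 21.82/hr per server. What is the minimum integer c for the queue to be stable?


Stability requires cμ > λ ⇔ c > λ/μ.
λ/μ = 53.4/21.82 = 2.4473
Minimum integer c = ⌊2.4473⌋ + 1 = 3
Check: 3·21.82 = 65.46 > 53.4, while 2·21.82 = 43.64 ≤ 53.4

Final: 3 servers


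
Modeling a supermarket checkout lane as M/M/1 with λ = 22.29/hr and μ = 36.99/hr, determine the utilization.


ρ = λ/μ = 22.29/36.99 = 0.6026

Final: 0.6026


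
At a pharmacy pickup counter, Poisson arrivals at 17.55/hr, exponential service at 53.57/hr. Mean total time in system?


W = 1/(μ−λ) = 1/(53.57 − 17.55) = 1/36.02 = 0.02776 hr

Final: 0.02776 hr


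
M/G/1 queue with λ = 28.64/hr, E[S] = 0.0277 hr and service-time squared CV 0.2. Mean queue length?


ρ = λ·E[S] = 28.64·0.0277 = 0.7933
Lq = ρ²(1+C_s²)/(2(1−ρ)) = 0.6294·(1+0.2)/(2·0.2067)
= 0.6294·1.2000/0.4133 = 1.82715

Final: 1.82715


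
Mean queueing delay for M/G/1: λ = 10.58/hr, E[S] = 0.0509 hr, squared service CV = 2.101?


ρ = λ·E[S] = 10.58·0.0509 = 0.5385
E[S²] = E[S]²(1+C_s²) = 0.0509²·(1+2.101) = 0.008034
Wq = λ·E[S²]/(2(1−ρ)) = 10.58·0.008034/(2·0.4615) = 0.09210 hr

Final: 0.09210 hr


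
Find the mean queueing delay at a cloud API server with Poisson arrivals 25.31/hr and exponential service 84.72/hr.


ρ = 25.31/84.72 = 0.2987
Wq = ρ/(μ−λ) = 0.2987/(84.72 − 25.31) = 0.2987/59.41 = 0.005029 hr

Final: 0.005029 hr


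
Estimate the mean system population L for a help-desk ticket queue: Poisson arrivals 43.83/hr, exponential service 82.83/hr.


ρ = λ/μ = 43.83/82.83 = 0.5292
L = ρ/(1−ρ) = 0.5292/(1 − 0.5292) = 0.5292/0.4708 = 1.1238

Final: 1.1238


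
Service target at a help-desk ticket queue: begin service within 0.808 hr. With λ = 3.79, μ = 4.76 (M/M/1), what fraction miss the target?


ρ = 3.79/4.76 = 0.7962
P(Wq > t) = ρ·e^{−(μ−λ)t} = 0.7962·e^{−0.7838}
= 0.7962·0.456686 = 0.363622

Final: 0.363622


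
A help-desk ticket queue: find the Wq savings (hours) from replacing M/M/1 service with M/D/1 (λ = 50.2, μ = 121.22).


ρ = 50.2/121.22 = 0.4141
Wq(M/M/1) = ρ/(μ−λ) = 0.4141/71.02 = 0.005831 hr
Wq(M/D/1) = ρ/(2(μ−λ)) = 0.002916 hr
Savings = 0.005831 − 0.002916 = 0.002916 hr

Final: 0.002916 hr


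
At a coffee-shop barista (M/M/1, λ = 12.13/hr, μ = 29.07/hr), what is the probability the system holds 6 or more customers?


ρ = 12.13/29.07 = 0.4173
P(N ≥ n) = ρ^n = 0.4173^6 = 0.005278

Final: 0.005278


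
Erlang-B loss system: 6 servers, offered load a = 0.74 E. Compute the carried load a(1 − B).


B(6,0.74) = 0.0001088 (Erlang-B)
Carried load = a(1 − B) = 0.74·(1 − 0.0001088) = 0.74·0.999891 = 0.7399 E

Final: 0.7399 Erlangs


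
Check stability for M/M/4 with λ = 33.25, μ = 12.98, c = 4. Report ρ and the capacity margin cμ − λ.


Total capacity cμ = 4·12.98 = 51.92/hr
ρ = λ/(cμ) = 33.25/51.92 = 0.6404
Stable ⇔ ρ < 1: YES
Spare capacity = cμ − λ = 51.92 − 33.25 = 18.67/hr

Final: ρ = 0.6404; stable; margin = 18.67/hr


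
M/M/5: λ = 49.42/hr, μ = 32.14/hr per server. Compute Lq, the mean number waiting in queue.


a = λ/μ = 1.5376; ρ = a/5 = 0.3075
P₀ = 0.214495
Lq = P₀·a^c·ρ / (c!·(1−ρ)²) = 0.214495·8.59576·0.3075/(120·0.47952)
= 0.009854

Final: 0.009854


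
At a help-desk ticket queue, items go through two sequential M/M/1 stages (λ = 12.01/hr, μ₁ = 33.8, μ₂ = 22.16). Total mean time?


Each node sees arrival rate λ = 12.01/hr (tandem ⇒ throughput preserved).
W₁ = 1/(μ₁−λ) = 1/(33.8−12.01) = 0.04589 hr
W₂ = 1/(μ₂−λ) = 1/(22.16−12.01) = 0.09852 hr
W_total = W₁ + W₂ = 0.04589 + 0.09852 = 0.14441 hr

Final: 0.14441 hr


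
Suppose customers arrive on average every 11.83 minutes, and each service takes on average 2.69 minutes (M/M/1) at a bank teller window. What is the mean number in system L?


λ = 60/11.83 = 5.0719 /hr
μ = 60/2.69 = 22.3048 /hr
ρ = λ/μ = 5.0719/22.3048 = 0.2274
L = ρ/(1−ρ) = 0.2274/0.7726 = 0.2943

Final: 0.2943


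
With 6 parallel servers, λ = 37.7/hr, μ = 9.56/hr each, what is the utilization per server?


ρ = λ/(cμ) = 37.7/(6·9.56) = 37.7/57.36 = 0.6573

Final: 0.6573


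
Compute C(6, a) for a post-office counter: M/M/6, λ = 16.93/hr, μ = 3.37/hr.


a = λ/μ = 5.0237; ρ = a/6 = 0.8373
P₀ = 0.004344 (from M/M/c formula)
C(c,a) = [a^c/(c!(1−ρ))]·P₀ = [16075.42055/(720·0.1627)]·0.004344
= 137.21927·0.004344 = 0.596090

Final: 0.596090


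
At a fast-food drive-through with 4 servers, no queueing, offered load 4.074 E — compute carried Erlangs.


B(4,4.074) = 0.317774 (Erlang-B)
Carried load = a(1 − B) = 4.074·(1 − 0.317774) = 4.074·0.682226 = 2.7794 E

Final: 2.7794 Erlangs


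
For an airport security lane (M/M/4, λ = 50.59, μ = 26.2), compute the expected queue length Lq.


a = λ/μ = 1.9309; ρ = a/4 = 0.4827
P₀ = 0.140553
Lq = P₀·a^c·ρ / (c!·(1−ρ)²) = 0.140553·13.90124·0.4827/(24·0.26757)
= 0.14688

Final: 0.14688


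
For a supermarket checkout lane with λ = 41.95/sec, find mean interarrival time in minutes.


Mean interarrival time = 1/λ = 1/41.95 second = 0.02384 second
In minutes: 0.02384 × 0.0166667 = 0.0003973 min

Final: 0.0003973 min


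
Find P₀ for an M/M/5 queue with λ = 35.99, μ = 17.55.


a = λ/μ = 35.99/17.55 = 2.0507; ρ = a/c = 0.4101
Σ_{k=0}^{4} a^k/k! (terms k=0..4) = 1.00000 + 2.05071 + 2.10271 + 1.43735 + 0.73690 = 7.32767
Tail: a^5/(5!(1−ρ)) = 36.26800/(120·0.5899) = 0.51238
P₀ = 1/(7.32767 + 0.51238) = 1/7.84006 = 0.127550

Final: 0.127550


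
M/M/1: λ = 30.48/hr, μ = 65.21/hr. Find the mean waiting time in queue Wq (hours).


ρ = 30.48/65.21 = 0.4674
Wq = ρ/(μ−λ) = 0.4674/(65.21 − 30.48) = 0.4674/34.73 = 0.01346 hr

Final: 0.01346 hr


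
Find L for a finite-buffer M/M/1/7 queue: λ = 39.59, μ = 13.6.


ρ = 39.59/13.6 = 2.9110
L = ρ[1 − (K+1)ρ^K + Kρ^(K+1)] / [(1−ρ)(1−ρ^(K+1))]
Numerator: 2.9110·(1 − 8·1771.438803 + 7·5156.710458) = 63828.578042
Denominator: (-1.9110)·(-5155.710458) = 9852.714323
L = 63828.578042/9852.714323 = 6.4783

Final: 6.4783


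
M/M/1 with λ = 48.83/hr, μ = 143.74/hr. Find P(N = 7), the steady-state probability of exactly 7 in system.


ρ = 48.83/143.74 = 0.3397
P_n = (1−ρ)·ρ^n = (1 − 0.3397)·0.3397^7 = 0.6603·0.0005221 = 0.0003447

Final: 0.0003447


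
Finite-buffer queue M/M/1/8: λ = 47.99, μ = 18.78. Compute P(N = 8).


ρ = λ/μ = 47.99/18.78 = 2.5554
P_K = (1−ρ)ρ^K/(1−ρ^(K+1)) = (-1.5554·1818.198504)/(1 − 4646.184568)
= -2827.986065/-4645.184568 = 0.608800

Final: 0.608800


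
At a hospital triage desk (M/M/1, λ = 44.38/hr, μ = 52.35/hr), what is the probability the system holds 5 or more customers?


ρ = 44.38/52.35 = 0.8478
P(N ≥ n) = ρ^n = 0.8478^5 = 0.437878

Final: 0.437878


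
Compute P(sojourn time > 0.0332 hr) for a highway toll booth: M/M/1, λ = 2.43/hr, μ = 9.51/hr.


W ~ Exponential(μ−λ) for M/M/1.
μ − λ = 9.51 − 2.43 = 7.0800
P(W > t) = e^{−(μ−λ)t} = e^{−0.2351} = 0.790527

Final: 0.790527


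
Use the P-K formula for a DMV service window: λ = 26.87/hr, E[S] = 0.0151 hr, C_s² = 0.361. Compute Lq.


ρ = λ·E[S] = 26.87·0.0151 = 0.4057
Lq = ρ²(1+C_s²)/(2(1−ρ)) = 0.1646·(1+0.361)/(2·0.5943)
= 0.1646·1.3610/1.1885 = 0.18851

Final: 0.18851


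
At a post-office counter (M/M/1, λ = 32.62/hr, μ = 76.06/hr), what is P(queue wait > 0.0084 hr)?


ρ = 32.62/76.06 = 0.4289
P(Wq > t) = ρ·e^{−(μ−λ)t} = 0.4289·e^{−0.3649}
= 0.4289·0.694269 = 0.297752

Final: 0.297752


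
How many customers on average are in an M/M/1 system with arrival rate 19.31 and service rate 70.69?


ρ = λ/μ = 19.31/70.69 = 0.2732
L = ρ/(1−ρ) = 0.2732/(1 − 0.2732) = 0.2732/0.7268 = 0.3758

Final: 0.3758


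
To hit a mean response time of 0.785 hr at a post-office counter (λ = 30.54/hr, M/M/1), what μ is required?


W = 1/(μ−λ) ⇒ μ − λ = 1/W = 1/0.785 = 1.2739
μ = λ + 1/W = 30.54 + 1.2739 = 31.8139 per hr

Final: 31.8139 /hr


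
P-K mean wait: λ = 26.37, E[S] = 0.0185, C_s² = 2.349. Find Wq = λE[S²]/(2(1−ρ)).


ρ = λ·E[S] = 26.37·0.0185 = 0.4878
E[S²] = E[S]²(1+C_s²) = 0.0185²·(1+2.349) = 0.001146
Wq = λ·E[S²]/(2(1−ρ)) = 26.37·0.001146/(2·0.5122) = 0.02951 hr

Final: 0.02951 hr


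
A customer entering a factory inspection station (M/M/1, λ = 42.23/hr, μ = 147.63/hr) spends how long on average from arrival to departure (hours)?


W = 1/(μ−λ) = 1/(147.63 − 42.23) = 1/105.40 = 0.009488 hr

Final: 0.009488 hr


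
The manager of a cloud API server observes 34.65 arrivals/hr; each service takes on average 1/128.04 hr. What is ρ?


ρ = λ/μ = 34.65/128.04 = 0.2706

Final: 0.2706


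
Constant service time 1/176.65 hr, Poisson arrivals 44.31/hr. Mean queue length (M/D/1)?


ρ = 44.31/176.65 = 0.2508
M/D/1: Lq = ρ²/(2(1−ρ)) = 0.06292/(2·0.7492) = 0.04199

Final: 0.04199


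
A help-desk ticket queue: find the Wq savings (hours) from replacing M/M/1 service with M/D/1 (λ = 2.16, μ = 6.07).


ρ = 2.16/6.07 = 0.3558
Wq(M/M/1) = ρ/(μ−λ) = 0.3558/3.91 = 0.09101 hr
Wq(M/D/1) = ρ/(2(μ−λ)) = 0.04550 hr
Savings = 0.09101 − 0.04550 = 0.04550 hr

Final: 0.04550 hr


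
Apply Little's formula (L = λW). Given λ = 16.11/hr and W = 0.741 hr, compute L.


L = λW = 16.11·0.741 = 11.9375

Final: 11.9375


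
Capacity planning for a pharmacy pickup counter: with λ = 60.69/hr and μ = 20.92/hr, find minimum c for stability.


Stability requires cμ > λ ⇔ c > λ/μ.
λ/μ = 60.69/20.92 = 2.9011
Minimum integer c = ⌊2.9011⌋ + 1 = 3
Check: 3·20.92 = 62.76 > 60.69, while 2·20.92 = 41.84 ≤ 60.69

Final: 3 servers


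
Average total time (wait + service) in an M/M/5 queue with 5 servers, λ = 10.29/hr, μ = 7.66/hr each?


a = 1.3433; ρ = 0.2687; P₀ = 0.260744
Lq = P₀·a^c·ρ/(c!(1−ρ)²) = 0.004775
Wq = Lq/λ = 0.004775/10.29 = 0.0004640 hr
W = Wq + 1/μ = 0.0004640 + 0.13055 = 0.13101 hr

Final: 0.13101 hr


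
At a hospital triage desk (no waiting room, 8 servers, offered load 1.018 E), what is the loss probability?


B(c,a) = (a^c/c!) / Σ_{k=0}^{c} a^k/k!
a^8/8! = 0.00002861
Σ terms (k=0..8): 1.00000 + 1.01800 + 0.51816 + 0.17583 + 0.04475 + 0.009111 + 0.001546 + 0.0002248 + 0.00002861 = 2.767650
B = 0.00002861/2.767650 = 0.00001034

Final: 0.00001034


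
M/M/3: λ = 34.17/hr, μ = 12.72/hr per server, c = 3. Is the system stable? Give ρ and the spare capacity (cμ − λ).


Total capacity cμ = 3·12.72 = 38.16/hr
ρ = λ/(cμ) = 34.17/38.16 = 0.8954
Stable ⇔ ρ < 1: YES
Spare capacity = cμ − λ = 38.16 − 34.17 = 3.99/hr

Final: ρ = 0.8954; stable; margin = 3.99/hr


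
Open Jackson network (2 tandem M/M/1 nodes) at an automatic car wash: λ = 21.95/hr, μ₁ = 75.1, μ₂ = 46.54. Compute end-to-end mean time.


Each node sees arrival rate λ = 21.95/hr (tandem ⇒ throughput preserved).
W₁ = 1/(μ₁−λ) = 1/(75.1−21.95) = 0.01881 hr
W₂ = 1/(μ₂−λ) = 1/(46.54−21.95) = 0.04067 hr
W_total = W₁ + W₂ = 0.01881 + 0.04067 = 0.05948 hr

Final: 0.05948 hr


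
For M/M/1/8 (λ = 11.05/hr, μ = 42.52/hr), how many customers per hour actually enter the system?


ρ = 0.2599; P_K = (1−ρ)ρ^8/(1−ρ^9) = 0.00001540
λ_eff = λ(1 − P_K) = 11.05·(1 − 0.00001540) = 11.05·0.999985 = 11.0498 /hr

Final: 11.0498 /hr


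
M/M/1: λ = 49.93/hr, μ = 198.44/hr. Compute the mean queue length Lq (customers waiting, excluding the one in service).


ρ = 49.93/198.44 = 0.2516
Lq = ρ²/(1−ρ) = 0.06331/0.7484 = 0.08459

Final: 0.08459


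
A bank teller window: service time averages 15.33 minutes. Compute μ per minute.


μ = 1/(service time) in consistent units.
1 minute = 1 min, so μ = 1/15.33 = 0.06523 per minute

Final: 0.06523 /min


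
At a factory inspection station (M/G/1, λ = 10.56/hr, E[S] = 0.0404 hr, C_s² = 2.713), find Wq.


ρ = λ·E[S] = 10.56·0.0404 = 0.4266
E[S²] = E[S]²(1+C_s²) = 0.0404²·(1+2.713) = 0.006060
Wq = λ·E[S²]/(2(1−ρ)) = 10.56·0.006060/(2·0.5734) = 0.05581 hr

Final: 0.05581 hr


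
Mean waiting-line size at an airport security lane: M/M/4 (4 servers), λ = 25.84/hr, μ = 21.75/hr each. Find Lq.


a = λ/μ = 1.1880; ρ = a/4 = 0.2970
P₀ = 0.303829
Lq = P₀·a^c·ρ / (c!·(1−ρ)²) = 0.303829·1.99220·0.2970/(24·0.49419)
= 0.01516

Final: 0.01516


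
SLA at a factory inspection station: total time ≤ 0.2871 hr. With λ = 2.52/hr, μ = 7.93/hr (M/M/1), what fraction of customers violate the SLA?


W ~ Exponential(μ−λ) for M/M/1.
μ − λ = 7.93 − 2.52 = 5.4100
P(W > t) = e^{−(μ−λ)t} = e^{−1.5532} = 0.211568

Final: 0.211568


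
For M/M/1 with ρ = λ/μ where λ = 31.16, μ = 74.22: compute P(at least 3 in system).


ρ = 31.16/74.22 = 0.4198
P(N ≥ n) = ρ^n = 0.4198^3 = 0.074000

Final: 0.074000


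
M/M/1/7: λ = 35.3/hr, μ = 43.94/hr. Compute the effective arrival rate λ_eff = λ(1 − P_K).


ρ = 0.8034; P_K = (1−ρ)ρ^7/(1−ρ^8) = 0.051383
λ_eff = λ(1 − P_K) = 35.3·(1 − 0.051383) = 35.3·0.948617 = 33.4862 /hr

Final: 33.4862 /hr


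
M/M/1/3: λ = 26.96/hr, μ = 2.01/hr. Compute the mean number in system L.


ρ = 26.96/2.01 = 13.4129
L = ρ[1 − (K+1)ρ^K + Kρ^(K+1)] / [(1−ρ)(1−ρ^(K+1))]
Numerator: 13.4129·(1 − 4·2413.078729 + 3·32366.468916) = 1172935.599923
Denominator: (-12.4129)·(-32365.468916) = 401750.472366
L = 1172935.599923/401750.472366 = 2.9196

Final: 2.9196


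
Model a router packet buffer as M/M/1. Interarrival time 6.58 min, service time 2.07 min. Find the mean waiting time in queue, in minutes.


λ = 60/6.58 = 9.1185 /hr
μ = 60/2.07 = 28.9855 /hr
ρ = λ/μ = 9.1185/28.9855 = 0.3146
Wq = ρ/(μ−λ) = 0.3146/(28.9855−9.1185) = 0.01583 hr
In minutes: 0.01583·60 = 0.9501 min

Final: 0.9501 min


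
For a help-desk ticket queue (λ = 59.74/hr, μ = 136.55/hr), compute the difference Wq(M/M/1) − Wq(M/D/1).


ρ = 59.74/136.55 = 0.4375
Wq(M/M/1) = ρ/(μ−λ) = 0.4375/76.81 = 0.005696 hr
Wq(M/D/1) = ρ/(2(μ−λ)) = 0.002848 hr
Savings = 0.005696 − 0.002848 = 0.002848 hr

Final: 0.002848 hr


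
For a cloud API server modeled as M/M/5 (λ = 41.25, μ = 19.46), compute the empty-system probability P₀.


a = λ/μ = 41.25/19.46 = 2.1197; ρ = a/c = 0.4239
Σ_{k=0}^{4} a^k/k! (terms k=0..4) = 1.00000 + 2.11973 + 2.24663 + 1.58742 + 0.84123 = 7.79501
Tail: a^5/(5!(1−ρ)) = 42.79624/(120·0.5761) = 0.61910
P₀ = 1/(7.79501 + 0.61910) = 1/8.41412 = 0.118848

Final: 0.118848


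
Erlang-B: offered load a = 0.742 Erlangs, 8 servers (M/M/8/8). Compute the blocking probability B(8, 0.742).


B(c,a) = (a^c/c!) / Σ_{k=0}^{c} a^k/k!
a^8/8! = 0.000002279
Σ terms (k=0..8): 1.00000 + 0.74200 + 0.27528 + 0.06809 + 0.01263 + 0.001874 + 0.0002318 + 0.00002457 + 0.000002279 = 2.100131
B = 0.000002279/2.100131 = 0.000001085

Final: 0.000001085


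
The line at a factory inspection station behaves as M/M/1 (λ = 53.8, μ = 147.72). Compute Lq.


ρ = 53.8/147.72 = 0.3642
Lq = ρ²/(1−ρ) = 0.1326/0.6358 = 0.2086

Final: 0.2086


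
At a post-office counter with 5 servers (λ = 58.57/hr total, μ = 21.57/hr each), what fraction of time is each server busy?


ρ = λ/(cμ) = 58.57/(5·21.57) = 58.57/107.85 = 0.5431

Final: 0.5431


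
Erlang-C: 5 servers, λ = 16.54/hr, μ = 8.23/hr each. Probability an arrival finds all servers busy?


a = λ/μ = 2.0097; ρ = a/5 = 0.4019
P₀ = 0.133003 (from M/M/c formula)
C(c,a) = [a^c/(c!(1−ρ))]·P₀ = [32.78524/(120·0.5981)]·0.133003
= 0.45683·0.133003 = 0.060760

Final: 0.060760


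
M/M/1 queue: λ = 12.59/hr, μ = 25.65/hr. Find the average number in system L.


ρ = λ/μ = 12.59/25.65 = 0.4908
L = ρ/(1−ρ) = 0.4908/(1 − 0.4908) = 0.4908/0.5092 = 0.9640

Final: 0.9640


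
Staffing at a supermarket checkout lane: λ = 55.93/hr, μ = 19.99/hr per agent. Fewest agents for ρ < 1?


Stability requires cμ > λ ⇔ c > λ/μ.
λ/μ = 55.93/19.99 = 2.7979
Minimum integer c = ⌊2.7979⌋ + 1 = 3
Check: 3·19.99 = 59.97 > 55.93, while 2·19.99 = 39.98 ≤ 55.93

Final: 3 servers


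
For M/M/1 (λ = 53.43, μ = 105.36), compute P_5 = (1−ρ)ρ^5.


ρ = 53.43/105.36 = 0.5071
P_n = (1−ρ)·ρ^n = (1 − 0.5071)·0.5071^5 = 0.4929·0.033539 = 0.016531

Final: 0.016531


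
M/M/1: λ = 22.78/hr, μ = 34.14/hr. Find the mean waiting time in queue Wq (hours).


ρ = 22.78/34.14 = 0.6673
Wq = ρ/(μ−λ) = 0.6673/(34.14 − 22.78) = 0.6673/11.36 = 0.05874 hr

Final: 0.05874 hr


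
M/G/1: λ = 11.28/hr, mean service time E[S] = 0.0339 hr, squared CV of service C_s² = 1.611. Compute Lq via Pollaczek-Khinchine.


ρ = λ·E[S] = 11.28·0.0339 = 0.3824
Lq = ρ²(1+C_s²)/(2(1−ρ)) = 0.1462·(1+1.611)/(2·0.6176)
= 0.1462·2.6110/1.2352 = 0.30909

Final: 0.30909


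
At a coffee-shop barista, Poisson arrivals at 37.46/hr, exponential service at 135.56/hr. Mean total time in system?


W = 1/(μ−λ) = 1/(135.56 − 37.46) = 1/98.10 = 0.01019 hr

Final: 0.01019 hr


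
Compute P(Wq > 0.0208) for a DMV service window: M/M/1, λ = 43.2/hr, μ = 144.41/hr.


ρ = 43.2/144.41 = 0.2991
P(Wq > t) = ρ·e^{−(μ−λ)t} = 0.2991·e^{−2.1052}
= 0.2991·0.121825 = 0.036444

Final: 0.036444


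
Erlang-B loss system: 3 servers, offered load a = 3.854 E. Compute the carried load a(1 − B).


B(3,3.854) = 0.437220 (Erlang-B)
Carried load = a(1 − B) = 3.854·(1 − 0.437220) = 3.854·0.562780 = 2.1690 E

Final: 2.1690 Erlangs


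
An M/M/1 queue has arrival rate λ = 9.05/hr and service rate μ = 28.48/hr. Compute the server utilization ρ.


ρ = λ/μ = 9.05/28.48 = 0.3178

Final: 0.3178


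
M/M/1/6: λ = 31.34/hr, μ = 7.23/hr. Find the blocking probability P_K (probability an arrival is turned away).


ρ = λ/μ = 31.34/7.23 = 4.3347
P_K = (1−ρ)ρ^K/(1−ρ^(K+1)) = (-3.3347·6633.827419)/(1 − 28755.760901)
= -22121.933482/-28754.760901 = 0.769331

Final: 0.769331


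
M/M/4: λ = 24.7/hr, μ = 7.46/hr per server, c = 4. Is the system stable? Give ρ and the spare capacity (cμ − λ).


Total capacity cμ = 4·7.46 = 29.84/hr
ρ = λ/(cμ) = 24.7/29.84 = 0.8277
Stable ⇔ ρ < 1: YES
Spare capacity = cμ − λ = 29.84 − 24.7 = 5.14/hr

Final: ρ = 0.8277; stable; margin = 5.14/hr


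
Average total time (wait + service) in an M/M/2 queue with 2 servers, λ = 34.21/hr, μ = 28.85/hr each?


a = 1.1858; ρ = 0.5929; P₀ = 0.255576
Lq = P₀·a^c·ρ/(c!(1−ρ)²) = 0.64279
Wq = Lq/λ = 0.64279/34.21 = 0.01879 hr
W = Wq + 1/μ = 0.01879 + 0.03466 = 0.05345 hr

Final: 0.05345 hr


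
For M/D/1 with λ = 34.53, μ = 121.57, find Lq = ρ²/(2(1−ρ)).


ρ = 34.53/121.57 = 0.2840
M/D/1: Lq = ρ²/(2(1−ρ)) = 0.08068/(2·0.7160) = 0.05634

Final: 0.05634


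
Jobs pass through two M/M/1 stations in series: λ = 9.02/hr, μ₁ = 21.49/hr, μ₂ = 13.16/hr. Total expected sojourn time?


Each node sees arrival rate λ = 9.02/hr (tandem ⇒ throughput preserved).
W₁ = 1/(μ₁−λ) = 1/(21.49−9.02) = 0.08019 hr
W₂ = 1/(μ₂−λ) = 1/(13.16−9.02) = 0.24155 hr
W_total = W₁ + W₂ = 0.08019 + 0.24155 = 0.32174 hr

Final: 0.32174 hr


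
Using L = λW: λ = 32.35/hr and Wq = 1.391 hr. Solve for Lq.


Lq = λWq = 32.35·1.391 = 44.9989

Final: 44.9989


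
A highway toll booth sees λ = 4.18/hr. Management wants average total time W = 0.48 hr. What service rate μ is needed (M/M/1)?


W = 1/(μ−λ) ⇒ μ − λ = 1/W = 1/0.48 = 2.0833
μ = λ + 1/W = 4.18 + 2.0833 = 6.2633 per hr

Final: 6.2633 /hr


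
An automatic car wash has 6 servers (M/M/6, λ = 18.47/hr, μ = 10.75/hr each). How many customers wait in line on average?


a = λ/μ = 1.7181; ρ = a/6 = 0.2864
P₀ = 0.179295
Lq = P₀·a^c·ρ / (c!·(1−ρ)²) = 0.179295·25.72472·0.2864/(720·0.50929)
= 0.003602

Final: 0.003602


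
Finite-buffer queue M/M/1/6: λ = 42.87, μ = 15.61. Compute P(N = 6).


ρ = λ/μ = 42.87/15.61 = 2.7463
P_K = (1−ρ)ρ^K/(1−ρ^(K+1)) = (-1.7463·429.045630)/(1 − 1178.295077)
= -749.249447/-1177.295077 = 0.636416

Final: 0.636416


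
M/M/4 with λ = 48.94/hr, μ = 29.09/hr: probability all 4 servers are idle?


a = λ/μ = 48.94/29.09 = 1.6824; ρ = a/c = 0.4206
Σ_{k=0}^{3} a^k/k! (terms k=0..3) = 1.00000 + 1.68237 + 1.41518 + 0.79361 = 4.89116
Tail: a^4/(4!(1−ρ)) = 8.01089/(24·0.5794) = 0.57608
P₀ = 1/(4.89116 + 0.57608) = 1/5.46724 = 0.182908

Final: 0.182908


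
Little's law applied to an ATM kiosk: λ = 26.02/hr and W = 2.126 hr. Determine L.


L = λW = 26.02·2.126 = 55.3185

Final: 55.3185


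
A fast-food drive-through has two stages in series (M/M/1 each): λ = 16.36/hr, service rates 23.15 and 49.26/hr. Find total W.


Each node sees arrival rate λ = 16.36/hr (tandem ⇒ throughput preserved).
W₁ = 1/(μ₁−λ) = 1/(23.15−16.36) = 0.14728 hr
W₂ = 1/(μ₂−λ) = 1/(49.26−16.36) = 0.03040 hr
W_total = W₁ + W₂ = 0.14728 + 0.03040 = 0.17767 hr

Final: 0.17767 hr


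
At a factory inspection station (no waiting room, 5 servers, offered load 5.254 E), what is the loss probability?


B(c,a) = (a^c/c!) / Σ_{k=0}^{c} a^k/k!
a^5/5! = 33.363307
Σ terms (k=0..5): 1.00000 + 5.25400 + 13.80226 + 24.17235 + 31.75039 + 33.36331 = 109.342308
B = 33.363307/109.342308 = 0.305127

Final: 0.305127


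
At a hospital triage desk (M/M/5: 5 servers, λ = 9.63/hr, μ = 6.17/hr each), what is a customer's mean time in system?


a = 1.5608; ρ = 0.3122; P₀ = 0.209558
Lq = P₀·a^c·ρ/(c!(1−ρ)²) = 0.01067
Wq = Lq/λ = 0.01067/9.63 = 0.001108 hr
W = Wq + 1/μ = 0.001108 + 0.16207 = 0.16318 hr

Final: 0.16318 hr


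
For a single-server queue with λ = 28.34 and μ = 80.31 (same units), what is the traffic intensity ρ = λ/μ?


ρ = λ/μ = 28.34/80.31 = 0.3529

Final: 0.3529


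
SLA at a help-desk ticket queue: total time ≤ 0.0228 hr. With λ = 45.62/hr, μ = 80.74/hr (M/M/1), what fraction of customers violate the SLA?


W ~ Exponential(μ−λ) for M/M/1.
μ − λ = 80.74 − 45.62 = 35.1200
P(W > t) = e^{−(μ−λ)t} = e^{−0.8007} = 0.448998

Final: 0.448998


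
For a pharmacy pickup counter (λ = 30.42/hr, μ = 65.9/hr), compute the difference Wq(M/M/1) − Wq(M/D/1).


ρ = 30.42/65.9 = 0.4616
Wq(M/M/1) = ρ/(μ−λ) = 0.4616/35.48 = 0.01301 hr
Wq(M/D/1) = ρ/(2(μ−λ)) = 0.006505 hr
Savings = 0.01301 − 0.006505 = 0.006505 hr

Final: 0.006505 hr


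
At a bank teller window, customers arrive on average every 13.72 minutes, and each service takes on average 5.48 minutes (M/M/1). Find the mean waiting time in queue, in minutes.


λ = 60/13.72 = 4.3732 /hr
μ = 60/5.48 = 10.9489 /hr
ρ = λ/μ = 4.3732/10.9489 = 0.3994
Wq = ρ/(μ−λ) = 0.3994/(10.9489−4.3732) = 0.06074 hr
In minutes: 0.06074·60 = 3.644 min

Final: 3.644 min


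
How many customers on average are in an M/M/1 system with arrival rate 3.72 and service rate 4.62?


ρ = λ/μ = 3.72/4.62 = 0.8052
L = ρ/(1−ρ) = 0.8052/(1 − 0.8052) = 0.8052/0.1948 = 4.1333

Final: 4.1333


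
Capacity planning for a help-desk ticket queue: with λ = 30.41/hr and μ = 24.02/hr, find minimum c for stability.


Stability requires cμ > λ ⇔ c > λ/μ.
λ/μ = 30.41/24.02 = 1.2660
Minimum integer c = ⌊1.2660⌋ + 1 = 2
Check: 2·24.02 = 48.04 > 30.41, while 1·24.02 = 24.02 ≤ 30.41

Final: 2 servers


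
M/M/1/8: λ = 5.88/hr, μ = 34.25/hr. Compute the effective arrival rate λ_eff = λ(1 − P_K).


ρ = 0.1717; P_K = (1−ρ)ρ^8/(1−ρ^9) = 0.0000006251
λ_eff = λ(1 − P_K) = 5.88·(1 − 0.0000006251) = 5.88·0.999999 = 5.8800 /hr

Final: 5.8800 /hr


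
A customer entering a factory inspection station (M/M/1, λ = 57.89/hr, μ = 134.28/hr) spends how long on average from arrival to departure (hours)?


W = 1/(μ−λ) = 1/(134.28 − 57.89) = 1/76.39 = 0.01309 hr

Final: 0.01309 hr


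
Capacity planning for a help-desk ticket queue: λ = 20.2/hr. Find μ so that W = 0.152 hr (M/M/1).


W = 1/(μ−λ) ⇒ μ − λ = 1/W = 1/0.152 = 6.5789
μ = λ + 1/W = 20.2 + 6.5789 = 26.7789 per hr

Final: 26.7789 /hr


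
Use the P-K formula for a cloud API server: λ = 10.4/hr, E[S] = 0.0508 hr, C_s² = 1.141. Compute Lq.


ρ = λ·E[S] = 10.4·0.0508 = 0.5283
Lq = ρ²(1+C_s²)/(2(1−ρ)) = 0.2791·(1+1.141)/(2·0.4717)
= 0.2791·2.1410/0.9434 = 0.63348

Final: 0.63348


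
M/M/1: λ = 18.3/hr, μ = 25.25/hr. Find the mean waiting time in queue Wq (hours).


ρ = 18.3/25.25 = 0.7248
Wq = ρ/(μ−λ) = 0.7248/(25.25 − 18.3) = 0.7248/6.95 = 0.1043 hr

Final: 0.1043 hr


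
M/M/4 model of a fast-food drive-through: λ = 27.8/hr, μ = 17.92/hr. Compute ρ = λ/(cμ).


ρ = λ/(cμ) = 27.8/(4·17.92) = 27.8/71.68 = 0.3878

Final: 0.3878


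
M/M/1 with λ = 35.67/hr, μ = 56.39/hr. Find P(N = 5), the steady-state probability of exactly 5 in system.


ρ = 35.67/56.39 = 0.6326
P_n = (1−ρ)·ρ^n = (1 − 0.6326)·0.6326^5 = 0.3674·0.101276 = 0.037213

Final: 0.037213


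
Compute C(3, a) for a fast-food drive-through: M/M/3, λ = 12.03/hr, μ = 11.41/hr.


a = λ/μ = 1.0543; ρ = a/3 = 0.3514
P₀ = 0.343484 (from M/M/c formula)
C(c,a) = [a^c/(c!(1−ρ))]·P₀ = [1.17203/(6·0.6486)]·0.343484
= 0.30119·0.343484 = 0.103454

Final: 0.103454


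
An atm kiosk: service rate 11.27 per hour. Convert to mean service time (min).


Mean service time = 1/μ = 1/11.27 hour = 0.08873 hour
In minutes: 0.08873 × 60 = 5.3239 min

Final: 5.3239 min


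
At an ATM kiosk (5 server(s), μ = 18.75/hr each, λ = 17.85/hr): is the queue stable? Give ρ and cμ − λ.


Total capacity cμ = 5·18.75 = 93.75/hr
ρ = λ/(cμ) = 17.85/93.75 = 0.1904
Stable ⇔ ρ < 1: YES
Spare capacity = cμ − λ = 93.75 − 17.85 = 75.90/hr

Final: ρ = 0.1904; stable; margin = 75.90/hr


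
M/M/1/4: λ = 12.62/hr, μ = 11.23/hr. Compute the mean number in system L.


ρ = 12.62/11.23 = 1.1238
L = ρ[1 − (K+1)ρ^K + Kρ^(K+1)] / [(1−ρ)(1−ρ^(K+1))]
Numerator: 1.1238·(1 − 5·1.594845 + 4·1.792248) = 0.218874
Denominator: (-0.1238)·(-0.792248) = 0.098061
L = 0.218874/0.098061 = 2.2320

Final: 2.2320


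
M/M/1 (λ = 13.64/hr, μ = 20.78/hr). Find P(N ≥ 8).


ρ = 13.64/20.78 = 0.6564
P(N ≥ n) = ρ^n = 0.6564^8 = 0.034463

Final: 0.034463


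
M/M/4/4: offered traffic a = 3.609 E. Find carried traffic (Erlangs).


B(4,3.609) = 0.271615 (Erlang-B)
Carried load = a(1 − B) = 3.609·(1 − 0.271615) = 3.609·0.728385 = 2.6287 E

Final: 2.6287 Erlangs


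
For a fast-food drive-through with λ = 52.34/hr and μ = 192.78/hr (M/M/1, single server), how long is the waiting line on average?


ρ = 52.34/192.78 = 0.2715
Lq = ρ²/(1−ρ) = 0.07371/0.7285 = 0.1012

Final: 0.1012


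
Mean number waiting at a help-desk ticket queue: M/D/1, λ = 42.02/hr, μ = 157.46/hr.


ρ = 42.02/157.46 = 0.2669
M/D/1: Lq = ρ²/(2(1−ρ)) = 0.07122/(2·0.7331) = 0.04857

Final: 0.04857


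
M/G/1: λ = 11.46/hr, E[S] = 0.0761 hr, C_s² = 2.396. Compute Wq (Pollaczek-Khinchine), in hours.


ρ = λ·E[S] = 11.46·0.0761 = 0.8721
E[S²] = E[S]²(1+C_s²) = 0.0761²·(1+2.396) = 0.019667
Wq = λ·E[S²]/(2(1−ρ)) = 11.46·0.019667/(2·0.1279) = 0.88113 hr

Final: 0.88113 hr


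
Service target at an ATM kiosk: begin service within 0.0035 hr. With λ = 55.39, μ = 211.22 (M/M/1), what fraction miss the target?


ρ = 55.39/211.22 = 0.2622
P(Wq > t) = ρ·e^{−(μ−λ)t} = 0.2622·e^{−0.5454}
= 0.2622·0.579607 = 0.151995

Final: 0.151995


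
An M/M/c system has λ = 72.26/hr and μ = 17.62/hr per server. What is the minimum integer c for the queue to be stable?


Stability requires cμ > λ ⇔ c > λ/μ.
λ/μ = 72.26/17.62 = 4.1010
Minimum integer c = ⌊4.1010⌋ + 1 = 5
Check: 5·17.62 = 88.10 > 72.26, while 4·17.62 = 70.48 ≤ 72.26

Final: 5 servers


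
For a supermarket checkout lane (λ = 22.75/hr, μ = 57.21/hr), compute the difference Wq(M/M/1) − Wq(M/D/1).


ρ = 22.75/57.21 = 0.3977
Wq(M/M/1) = ρ/(μ−λ) = 0.3977/34.46 = 0.01154 hr
Wq(M/D/1) = ρ/(2(μ−λ)) = 0.005770 hr
Savings = 0.01154 − 0.005770 = 0.005770 hr

Final: 0.005770 hr


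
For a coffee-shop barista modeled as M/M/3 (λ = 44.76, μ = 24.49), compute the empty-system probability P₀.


a = λ/μ = 44.76/24.49 = 1.8277; ρ = a/c = 0.6092
Σ_{k=0}^{2} a^k/k! (terms k=0..2) = 1.00000 + 1.82768 + 1.67022 = 4.49790
Tail: a^3/(3!(1−ρ)) = 6.10526/(6·0.3908) = 2.60393
P₀ = 1/(4.49790 + 2.60393) = 1/7.10183 = 0.140809

Final: 0.140809


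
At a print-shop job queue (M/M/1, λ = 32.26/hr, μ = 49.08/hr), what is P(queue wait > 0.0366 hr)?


ρ = 32.26/49.08 = 0.6573
P(Wq > t) = ρ·e^{−(μ−λ)t} = 0.6573·e^{−0.6156}
= 0.6573·0.540310 = 0.355143

Final: 0.355143


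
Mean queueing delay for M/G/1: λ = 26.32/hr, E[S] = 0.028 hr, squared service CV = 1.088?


ρ = λ·E[S] = 26.32·0.028 = 0.7370
E[S²] = E[S]²(1+C_s²) = 0.028²·(1+1.088) = 0.001637
Wq = λ·E[S²]/(2(1−ρ)) = 26.32·0.001637/(2·0.2630) = 0.08190 hr

Final: 0.08190 hr


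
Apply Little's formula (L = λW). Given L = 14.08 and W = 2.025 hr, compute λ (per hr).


λ = L/W = 14.08/2.025 = 6.9531 /hr

Final: 6.9531 /hr


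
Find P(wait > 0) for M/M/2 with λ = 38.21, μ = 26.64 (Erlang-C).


a = λ/μ = 1.4343; ρ = a/2 = 0.7172
P₀ = 0.164717 (from M/M/c formula)
C(c,a) = [a^c/(c!(1−ρ))]·P₀ = [2.05724/(2·0.2828)]·0.164717
= 3.63669·0.164717 = 0.599027

Final: 0.599027


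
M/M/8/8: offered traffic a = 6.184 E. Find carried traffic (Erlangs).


B(8,6.184) = 0.132161 (Erlang-B)
Carried load = a(1 − B) = 6.184·(1 − 0.132161) = 6.184·0.867839 = 5.3667 E

Final: 5.3667 Erlangs
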